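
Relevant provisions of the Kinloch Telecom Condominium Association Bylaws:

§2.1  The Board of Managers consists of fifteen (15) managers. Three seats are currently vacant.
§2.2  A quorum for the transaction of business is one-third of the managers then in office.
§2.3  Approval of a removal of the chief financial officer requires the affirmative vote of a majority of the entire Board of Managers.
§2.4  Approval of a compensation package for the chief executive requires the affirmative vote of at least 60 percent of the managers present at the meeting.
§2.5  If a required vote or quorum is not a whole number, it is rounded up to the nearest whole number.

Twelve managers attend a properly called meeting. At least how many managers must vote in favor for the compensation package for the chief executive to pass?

The compensation package for the chief executive requires three-fifths of the managers present (12).
3/5 of 12 = 7.20, rounded up to 8.

8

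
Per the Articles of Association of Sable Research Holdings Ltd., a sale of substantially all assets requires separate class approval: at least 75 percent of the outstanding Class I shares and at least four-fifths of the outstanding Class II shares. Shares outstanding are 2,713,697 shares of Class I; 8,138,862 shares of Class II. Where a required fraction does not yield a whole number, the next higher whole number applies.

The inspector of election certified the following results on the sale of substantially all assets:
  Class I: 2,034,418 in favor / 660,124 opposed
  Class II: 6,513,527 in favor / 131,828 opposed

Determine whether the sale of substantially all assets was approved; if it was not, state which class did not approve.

Class I: 3/4 of 2713697 = 2035272.75, rounded up to 2035273; 2,035,273 required, 2,034,418 in favor — not approved.
Class II: 4/5 of 8138862 = 6511089.60, rounded up to 6511090; 6,511,090 required, 6,513,527 in favor — approved.

Not approved — the Class I shares did not give the required vote.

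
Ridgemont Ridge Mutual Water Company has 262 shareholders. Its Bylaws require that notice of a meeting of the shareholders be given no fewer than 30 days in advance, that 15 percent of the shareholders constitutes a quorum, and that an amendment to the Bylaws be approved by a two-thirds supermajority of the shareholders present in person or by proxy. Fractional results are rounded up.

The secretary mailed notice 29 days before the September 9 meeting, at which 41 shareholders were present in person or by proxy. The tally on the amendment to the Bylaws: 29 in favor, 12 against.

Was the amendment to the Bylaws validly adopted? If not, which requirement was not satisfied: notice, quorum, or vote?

Notice: 29 days given; 30 required. Not satisfied.
Quorum: 15% of 262 = 39.30, rounded up to 40; 41 present. Satisfied.
Vote: requires two-thirds of those present (41); 2/3 of 41 = 27.33, rounded up to 28, so 28 needed; 29 in favor. Satisfied.

Invalid — notice requirement not satisfied.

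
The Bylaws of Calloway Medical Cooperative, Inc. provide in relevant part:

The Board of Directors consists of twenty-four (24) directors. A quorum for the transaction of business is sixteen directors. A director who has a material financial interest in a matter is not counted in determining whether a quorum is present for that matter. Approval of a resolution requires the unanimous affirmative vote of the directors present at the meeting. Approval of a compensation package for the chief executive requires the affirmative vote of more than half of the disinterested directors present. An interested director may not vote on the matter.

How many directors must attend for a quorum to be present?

The quorum is fixed at 16.

16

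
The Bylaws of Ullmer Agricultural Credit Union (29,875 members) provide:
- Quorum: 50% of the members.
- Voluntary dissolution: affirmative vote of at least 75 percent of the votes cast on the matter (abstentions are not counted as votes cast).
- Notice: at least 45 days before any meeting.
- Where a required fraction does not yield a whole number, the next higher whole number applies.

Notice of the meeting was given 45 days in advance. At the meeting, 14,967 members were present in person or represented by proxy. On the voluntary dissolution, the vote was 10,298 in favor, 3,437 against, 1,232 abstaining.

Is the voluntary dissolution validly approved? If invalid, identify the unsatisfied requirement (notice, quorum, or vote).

Invalid — vote requirement not satisfied.

Notice: 45 days given; 45 required. Satisfied.
Quorum: 50% of 29,875 = 14,937.50, rounded up to 14,938; 14,967 present. Satisfied.
Vote: requires three-fourths of the votes cast (14,967 − 1,232 abstaining = 13,735); 3/4 of 13735 = 10301.25, rounded up to 10302, so 10,302 needed; 10,298 in favor. Not satisfied.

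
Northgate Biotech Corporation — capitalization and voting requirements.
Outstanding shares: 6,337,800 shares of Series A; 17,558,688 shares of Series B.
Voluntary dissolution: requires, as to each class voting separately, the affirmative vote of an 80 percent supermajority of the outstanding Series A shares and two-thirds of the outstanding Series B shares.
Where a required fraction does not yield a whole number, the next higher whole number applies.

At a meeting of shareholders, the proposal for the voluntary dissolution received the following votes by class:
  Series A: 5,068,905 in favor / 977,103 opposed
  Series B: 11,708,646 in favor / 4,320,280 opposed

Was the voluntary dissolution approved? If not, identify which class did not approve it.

Not approved — the Series A shares did not give the required vote.

Series A: 4/5 of 6337800 = 5070240; 5,070,240 required, 5,068,905 in favor — not approved.
Series B: 2/3 of 17558688 = 11705792; 11,705,792 required, 11,708,646 in favor — approved.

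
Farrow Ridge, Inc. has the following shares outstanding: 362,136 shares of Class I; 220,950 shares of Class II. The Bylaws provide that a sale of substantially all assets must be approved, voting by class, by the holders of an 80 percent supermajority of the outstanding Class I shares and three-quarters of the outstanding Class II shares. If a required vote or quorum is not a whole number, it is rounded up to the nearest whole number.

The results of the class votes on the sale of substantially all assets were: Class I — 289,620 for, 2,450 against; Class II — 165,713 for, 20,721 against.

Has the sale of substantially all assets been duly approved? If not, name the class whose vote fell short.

Not approved — the Class I shares did not give the required vote.

Class I: 4/5 of 362136 = 289708.80, rounded up to 289709; 289,709 required, 289,620 in favor — not approved.
Class II: 3/4 of 220950 = 165712.50, rounded up to 165713; 165,713 required, 165,713 in favor — approved.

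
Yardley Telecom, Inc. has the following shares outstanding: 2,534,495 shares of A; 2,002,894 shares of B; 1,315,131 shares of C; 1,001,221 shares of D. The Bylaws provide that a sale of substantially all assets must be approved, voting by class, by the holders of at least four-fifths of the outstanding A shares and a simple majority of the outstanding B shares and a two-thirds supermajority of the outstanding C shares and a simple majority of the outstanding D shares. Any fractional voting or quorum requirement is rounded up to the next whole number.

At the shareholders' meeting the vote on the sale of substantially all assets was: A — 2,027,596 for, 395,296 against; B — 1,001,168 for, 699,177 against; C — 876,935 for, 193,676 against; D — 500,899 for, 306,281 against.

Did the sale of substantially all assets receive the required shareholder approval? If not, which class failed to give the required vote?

A: 4/5 of 2534495 = 2027596; 2,027,596 required, 2,027,596 in favor — approved.
B: a majority of 2002894 is 1001448; 1,001,448 required, 1,001,168 in favor — not approved.
C: 2/3 of 1315131 = 876754; 876,754 required, 876,935 in favor — approved.
D: a majority of 1001221 is 500611; 500,611 required, 500,899 in favor — approved.

Not approved — the B shares did not give the required vote.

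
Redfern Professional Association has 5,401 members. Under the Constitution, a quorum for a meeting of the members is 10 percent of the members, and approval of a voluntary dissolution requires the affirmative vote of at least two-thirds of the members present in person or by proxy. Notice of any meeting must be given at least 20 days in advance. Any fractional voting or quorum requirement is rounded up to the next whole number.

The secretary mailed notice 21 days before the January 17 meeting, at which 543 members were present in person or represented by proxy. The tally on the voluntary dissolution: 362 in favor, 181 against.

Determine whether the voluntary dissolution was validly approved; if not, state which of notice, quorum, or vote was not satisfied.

Valid — all requirements satisfied.

Notice: 21 days given; 20 required. Satisfied.
Quorum: 10% of 5,401 = 540.10, rounded up to 541; 543 present. Satisfied.
Vote: requires two-thirds of those present (543); 2/3 of 543 = 362, so 362 needed; 362 in favor. Satisfied.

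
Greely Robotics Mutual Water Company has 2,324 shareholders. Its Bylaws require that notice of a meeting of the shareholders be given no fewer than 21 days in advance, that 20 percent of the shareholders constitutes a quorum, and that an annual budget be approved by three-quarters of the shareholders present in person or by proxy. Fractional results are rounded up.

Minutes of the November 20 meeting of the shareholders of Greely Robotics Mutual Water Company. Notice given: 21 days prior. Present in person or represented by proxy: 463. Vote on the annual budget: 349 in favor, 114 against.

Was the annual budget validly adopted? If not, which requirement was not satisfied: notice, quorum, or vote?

Notice: 21 days given; 21 required. Satisfied.
Quorum: 20% of 2,324 = 464.80, rounded up to 465; 463 present. Not satisfied.
Vote: requires three-fourths of those present (463); 3/4 of 463 = 347.25, rounded up to 348, so 348 needed; 349 in favor. Satisfied.

Invalid — quorum requirement not satisfied.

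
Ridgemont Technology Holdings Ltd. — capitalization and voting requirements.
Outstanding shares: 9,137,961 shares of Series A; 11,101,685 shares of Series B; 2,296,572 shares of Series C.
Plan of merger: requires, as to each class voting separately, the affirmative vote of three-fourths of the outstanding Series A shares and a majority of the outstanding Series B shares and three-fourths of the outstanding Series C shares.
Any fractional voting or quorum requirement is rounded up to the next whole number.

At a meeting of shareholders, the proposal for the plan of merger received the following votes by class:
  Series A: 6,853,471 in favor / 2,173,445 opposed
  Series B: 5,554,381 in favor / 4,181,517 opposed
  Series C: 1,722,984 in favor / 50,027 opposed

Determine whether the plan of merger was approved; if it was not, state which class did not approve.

Approved — every class gave the required vote.

Series A: 3/4 of 9137961 = 6853470.75, rounded up to 6853471; 6,853,471 required, 6,853,471 in favor — approved.
Series B: a majority of 11101685 is 5550843; 5,550,843 required, 5,554,381 in favor — approved.
Series C: 3/4 of 2296572 = 1722429; 1,722,429 required, 1,722,984 in favor — approved.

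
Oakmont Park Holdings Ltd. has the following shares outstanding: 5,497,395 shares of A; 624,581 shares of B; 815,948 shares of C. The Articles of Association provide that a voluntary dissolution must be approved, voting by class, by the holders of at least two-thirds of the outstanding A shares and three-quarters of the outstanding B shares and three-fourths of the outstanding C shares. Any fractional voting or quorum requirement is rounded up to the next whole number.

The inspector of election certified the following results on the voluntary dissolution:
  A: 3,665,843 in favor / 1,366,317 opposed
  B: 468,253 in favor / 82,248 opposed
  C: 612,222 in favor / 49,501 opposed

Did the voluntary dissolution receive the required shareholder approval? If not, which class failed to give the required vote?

Not approved — the B shares did not give the required vote.

A: 2/3 of 5497395 = 3664930; 3,664,930 required, 3,665,843 in favor — approved.
B: 3/4 of 624581 = 468435.75, rounded up to 468436; 468,436 required, 468,253 in favor — not approved.
C: 3/4 of 815948 = 611961; 611,961 required, 612,222 in favor — approved.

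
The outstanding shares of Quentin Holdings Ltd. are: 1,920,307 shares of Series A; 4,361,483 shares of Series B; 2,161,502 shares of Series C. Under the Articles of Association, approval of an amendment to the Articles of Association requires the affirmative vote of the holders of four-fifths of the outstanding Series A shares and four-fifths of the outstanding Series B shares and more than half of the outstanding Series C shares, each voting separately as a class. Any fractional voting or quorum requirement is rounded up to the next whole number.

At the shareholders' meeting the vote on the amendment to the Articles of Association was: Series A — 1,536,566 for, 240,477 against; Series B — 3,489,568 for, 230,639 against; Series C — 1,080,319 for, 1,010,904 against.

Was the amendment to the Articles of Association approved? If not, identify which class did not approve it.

Series A: 4/5 of 1920307 = 1536245.60, rounded up to 1536246; 1,536,246 required, 1,536,566 in favor — approved.
Series B: 4/5 of 4361483 = 3489186.40, rounded up to 3489187; 3,489,187 required, 3,489,568 in favor — approved.
Series C: a majority of 2161502 is 1080752; 1,080,752 required, 1,080,319 in favor — not approved.

Not approved — the Series C shares did not give the required vote.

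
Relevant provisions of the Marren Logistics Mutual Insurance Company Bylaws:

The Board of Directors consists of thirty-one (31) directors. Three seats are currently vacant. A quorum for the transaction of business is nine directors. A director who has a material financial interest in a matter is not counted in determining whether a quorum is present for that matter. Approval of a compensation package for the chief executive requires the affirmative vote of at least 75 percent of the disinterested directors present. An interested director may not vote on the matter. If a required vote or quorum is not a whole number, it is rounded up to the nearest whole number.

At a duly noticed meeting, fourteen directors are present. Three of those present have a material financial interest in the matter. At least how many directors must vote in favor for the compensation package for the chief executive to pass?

The compensation package for the chief executive requires three-fourths of the disinterested directors present (14 − 3 = 11).
3/4 of 11 = 8.25, rounded up to 9.

9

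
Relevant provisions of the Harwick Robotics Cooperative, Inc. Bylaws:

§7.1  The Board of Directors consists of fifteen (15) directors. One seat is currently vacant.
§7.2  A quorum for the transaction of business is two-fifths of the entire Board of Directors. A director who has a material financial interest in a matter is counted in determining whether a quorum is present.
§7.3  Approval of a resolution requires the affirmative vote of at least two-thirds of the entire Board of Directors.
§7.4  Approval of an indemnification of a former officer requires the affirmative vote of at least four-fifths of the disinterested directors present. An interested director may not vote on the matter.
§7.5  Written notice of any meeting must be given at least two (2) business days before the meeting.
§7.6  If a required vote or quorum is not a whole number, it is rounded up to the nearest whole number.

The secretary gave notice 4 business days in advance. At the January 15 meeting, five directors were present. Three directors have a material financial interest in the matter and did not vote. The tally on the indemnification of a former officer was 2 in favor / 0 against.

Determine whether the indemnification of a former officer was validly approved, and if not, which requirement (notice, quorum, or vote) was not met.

Notice: 4 business days given; 2 required (4 ≥ 2). Satisfied.
Quorum: 5 present (interested directors count toward quorum); quorum is 6. Not satisfied.
Vote: the indemnification of a former officer requires four-fifths of the disinterested directors present (5 − 3 = 2). 4/5 of 2 = 1.60, rounded up to 2, so 2 affirmative votes are needed; 2 voted in favor. Satisfied. (Moot — without a quorum no business can be validly transacted.)

Invalid — quorum requirement not satisfied.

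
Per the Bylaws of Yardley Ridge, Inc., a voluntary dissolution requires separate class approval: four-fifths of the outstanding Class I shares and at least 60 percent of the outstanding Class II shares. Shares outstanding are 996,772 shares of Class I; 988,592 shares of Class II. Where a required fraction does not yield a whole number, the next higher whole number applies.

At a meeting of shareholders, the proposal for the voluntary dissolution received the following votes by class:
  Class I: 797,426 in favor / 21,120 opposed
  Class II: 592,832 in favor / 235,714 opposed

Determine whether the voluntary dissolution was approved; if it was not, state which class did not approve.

Not approved — the Class II shares did not give the required vote.

Class I: 4/5 of 996772 = 797417.60, rounded up to 797418; 797,418 required, 797,426 in favor — approved.
Class II: 3/5 of 988592 = 593155.20, rounded up to 593156; 593,156 required, 592,832 in favor — not approved.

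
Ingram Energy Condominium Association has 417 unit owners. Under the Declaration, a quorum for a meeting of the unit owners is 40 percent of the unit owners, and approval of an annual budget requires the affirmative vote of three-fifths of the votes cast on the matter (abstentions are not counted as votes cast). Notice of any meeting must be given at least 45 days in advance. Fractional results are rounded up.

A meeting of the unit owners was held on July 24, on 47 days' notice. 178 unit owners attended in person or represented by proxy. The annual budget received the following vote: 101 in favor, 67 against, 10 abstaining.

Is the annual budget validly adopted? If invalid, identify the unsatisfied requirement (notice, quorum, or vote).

Valid — all requirements satisfied.

Notice: 47 days given; 45 required. Satisfied.
Quorum: 40% of 417 = 166.80, rounded up to 167; 178 present. Satisfied.
Vote: requires three-fifths of the votes cast (178 − 10 abstaining = 168); 3/5 of 168 = 100.80, rounded up to 101, so 101 needed; 101 in favor. Satisfied.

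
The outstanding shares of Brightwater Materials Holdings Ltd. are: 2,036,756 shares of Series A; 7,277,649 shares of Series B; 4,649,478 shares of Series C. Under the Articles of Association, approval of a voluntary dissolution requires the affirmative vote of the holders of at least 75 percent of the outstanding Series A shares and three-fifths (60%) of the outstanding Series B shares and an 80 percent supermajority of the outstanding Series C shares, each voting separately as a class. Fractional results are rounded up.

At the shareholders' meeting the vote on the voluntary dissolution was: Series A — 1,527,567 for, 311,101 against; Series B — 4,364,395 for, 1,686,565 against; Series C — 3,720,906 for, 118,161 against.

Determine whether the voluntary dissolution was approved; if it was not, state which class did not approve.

Not approved — the Series B shares did not give the required vote.

Series A: 3/4 of 2036756 = 1527567; 1,527,567 required, 1,527,567 in favor — approved.
Series B: 3/5 of 7277649 = 4366589.40, rounded up to 4366590; 4,366,590 required, 4,364,395 in favor — not approved.
Series C: 4/5 of 4649478 = 3719582.40, rounded up to 3719583; 3,719,583 required, 3,720,906 in favor — approved.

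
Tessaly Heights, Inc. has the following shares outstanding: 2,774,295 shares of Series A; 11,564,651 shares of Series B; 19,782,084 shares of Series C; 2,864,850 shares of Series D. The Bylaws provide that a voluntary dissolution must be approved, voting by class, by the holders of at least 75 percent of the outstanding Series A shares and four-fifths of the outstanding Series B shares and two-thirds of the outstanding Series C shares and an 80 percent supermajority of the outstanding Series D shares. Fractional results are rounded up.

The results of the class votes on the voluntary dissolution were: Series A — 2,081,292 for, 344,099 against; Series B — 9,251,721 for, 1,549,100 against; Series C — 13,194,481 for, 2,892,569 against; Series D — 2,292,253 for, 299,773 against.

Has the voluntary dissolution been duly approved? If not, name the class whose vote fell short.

Series A: 3/4 of 2774295 = 2080721.25, rounded up to 2080722; 2,080,722 required, 2,081,292 in favor — approved.
Series B: 4/5 of 11564651 = 9251720.80, rounded up to 9251721; 9,251,721 required, 9,251,721 in favor — approved.
Series C: 2/3 of 19782084 = 13188056; 13,188,056 required, 13,194,481 in favor — approved.
Series D: 4/5 of 2864850 = 2291880; 2,291,880 required, 2,292,253 in favor — approved.

Approved — every class gave the required vote.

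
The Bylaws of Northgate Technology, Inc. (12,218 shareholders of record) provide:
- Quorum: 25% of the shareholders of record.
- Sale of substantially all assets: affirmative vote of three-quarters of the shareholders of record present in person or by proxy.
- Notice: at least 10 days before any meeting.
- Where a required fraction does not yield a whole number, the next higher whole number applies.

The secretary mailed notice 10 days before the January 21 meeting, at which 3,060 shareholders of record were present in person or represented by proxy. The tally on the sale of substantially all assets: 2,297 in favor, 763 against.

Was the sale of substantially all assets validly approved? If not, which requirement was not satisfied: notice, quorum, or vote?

Notice: 10 days given; 10 required. Satisfied.
Quorum: 25% of 12,218 = 3,054.50, rounded up to 3,055; 3,060 present. Satisfied.
Vote: requires three-fourths of those present (3,060); 3/4 of 3060 = 2295, so 2,295 needed; 2,297 in favor. Satisfied.

Valid — all requirements satisfied.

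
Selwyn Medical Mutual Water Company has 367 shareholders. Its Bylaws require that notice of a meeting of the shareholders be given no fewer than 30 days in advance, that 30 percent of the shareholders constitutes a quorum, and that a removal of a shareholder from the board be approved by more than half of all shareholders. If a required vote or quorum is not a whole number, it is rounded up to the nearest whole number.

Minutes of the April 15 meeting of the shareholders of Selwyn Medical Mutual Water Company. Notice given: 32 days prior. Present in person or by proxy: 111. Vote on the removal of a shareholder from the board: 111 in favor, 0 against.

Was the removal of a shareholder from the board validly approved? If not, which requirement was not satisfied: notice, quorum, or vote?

Notice: 32 days given; 30 required. Satisfied.
Quorum: 30% of 367 = 110.10, rounded up to 111; 111 present. Satisfied.
Vote: requires a majority of all shareholders (367); a majority of 367 is 184, so 184 needed; 111 in favor. Not satisfied.

Invalid — vote requirement not satisfied.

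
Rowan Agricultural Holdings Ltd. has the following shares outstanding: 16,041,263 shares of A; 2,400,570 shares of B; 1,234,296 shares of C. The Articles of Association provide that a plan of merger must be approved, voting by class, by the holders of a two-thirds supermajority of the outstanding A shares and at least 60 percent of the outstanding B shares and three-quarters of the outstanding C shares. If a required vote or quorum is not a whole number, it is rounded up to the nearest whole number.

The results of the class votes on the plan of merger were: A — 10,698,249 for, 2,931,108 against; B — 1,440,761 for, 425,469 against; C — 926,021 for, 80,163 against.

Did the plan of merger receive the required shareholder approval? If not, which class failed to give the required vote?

A: 2/3 of 16041263 = 10694175.33, rounded up to 10694176; 10,694,176 required, 10,698,249 in favor — approved.
B: 3/5 of 2400570 = 1440342; 1,440,342 required, 1,440,761 in favor — approved.
C: 3/4 of 1234296 = 925722; 925,722 required, 926,021 in favor — approved.

Approved — every class gave the required vote.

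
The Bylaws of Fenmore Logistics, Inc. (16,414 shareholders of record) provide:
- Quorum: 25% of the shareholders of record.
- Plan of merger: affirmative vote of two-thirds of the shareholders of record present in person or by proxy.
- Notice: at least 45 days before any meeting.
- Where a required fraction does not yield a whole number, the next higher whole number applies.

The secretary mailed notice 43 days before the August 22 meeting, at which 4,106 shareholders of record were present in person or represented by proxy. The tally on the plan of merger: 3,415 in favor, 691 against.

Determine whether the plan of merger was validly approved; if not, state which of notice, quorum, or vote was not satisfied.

Notice: 43 days given; 45 required. Not satisfied.
Quorum: 25% of 16,414 = 4,103.50, rounded up to 4,104; 4,106 present. Satisfied.
Vote: requires two-thirds of those present (4,106); 2/3 of 4106 = 2737.33, rounded up to 2738, so 2,738 needed; 3,415 in favor. Satisfied.

Invalid — notice requirement not satisfied.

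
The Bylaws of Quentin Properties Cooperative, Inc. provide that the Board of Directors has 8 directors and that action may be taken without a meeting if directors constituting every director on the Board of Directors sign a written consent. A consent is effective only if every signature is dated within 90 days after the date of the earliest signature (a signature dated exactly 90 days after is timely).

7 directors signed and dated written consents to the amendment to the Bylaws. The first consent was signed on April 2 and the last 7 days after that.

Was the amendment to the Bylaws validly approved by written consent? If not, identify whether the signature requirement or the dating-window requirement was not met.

Not effective — insufficient signatures.

Signatures required: the unanimous vote of 8 — unanimous means all 8, so 8 needed; 7 signed. Insufficient.
Dating window: the latest signature is 7 days after the earliest; the limit is 90 days. Within the window.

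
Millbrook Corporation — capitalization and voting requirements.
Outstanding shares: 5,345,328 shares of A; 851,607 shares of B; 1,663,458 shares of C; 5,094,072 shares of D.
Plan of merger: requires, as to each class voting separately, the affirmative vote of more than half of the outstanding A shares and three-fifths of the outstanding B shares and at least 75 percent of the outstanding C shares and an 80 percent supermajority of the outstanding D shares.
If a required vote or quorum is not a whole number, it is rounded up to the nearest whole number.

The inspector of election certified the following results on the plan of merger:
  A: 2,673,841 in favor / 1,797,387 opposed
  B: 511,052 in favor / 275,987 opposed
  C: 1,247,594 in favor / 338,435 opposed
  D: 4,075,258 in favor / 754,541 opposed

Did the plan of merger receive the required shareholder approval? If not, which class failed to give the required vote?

Approved — every class gave the required vote.

A: a majority of 5345328 is 2672665; 2,672,665 required, 2,673,841 in favor — approved.
B: 3/5 of 851607 = 510964.20, rounded up to 510965; 510,965 required, 511,052 in favor — approved.
C: 3/4 of 1663458 = 1247593.50, rounded up to 1247594; 1,247,594 required, 1,247,594 in favor — approved.
D: 4/5 of 5094072 = 4075257.60, rounded up to 4075258; 4,075,258 required, 4,075,258 in favor — approved.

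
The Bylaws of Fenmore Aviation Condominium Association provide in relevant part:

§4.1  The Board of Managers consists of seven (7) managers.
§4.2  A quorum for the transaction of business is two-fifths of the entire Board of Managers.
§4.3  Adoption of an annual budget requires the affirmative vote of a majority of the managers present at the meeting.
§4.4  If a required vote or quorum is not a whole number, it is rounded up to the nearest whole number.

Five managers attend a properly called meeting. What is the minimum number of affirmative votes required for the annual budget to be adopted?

3

The annual budget requires a majority of the managers present (5).
A majority of 5 is 3.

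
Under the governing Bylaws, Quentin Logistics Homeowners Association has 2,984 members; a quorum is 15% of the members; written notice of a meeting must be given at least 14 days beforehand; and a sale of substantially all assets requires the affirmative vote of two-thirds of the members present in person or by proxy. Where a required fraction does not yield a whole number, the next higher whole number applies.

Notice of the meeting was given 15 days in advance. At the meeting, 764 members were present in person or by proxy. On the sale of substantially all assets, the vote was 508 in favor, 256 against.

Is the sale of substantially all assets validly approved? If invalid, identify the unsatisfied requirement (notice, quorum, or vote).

Invalid — vote requirement not satisfied.

Notice: 15 days given; 14 required. Satisfied.
Quorum: 15% of 2,984 = 447.60, rounded up to 448; 764 present. Satisfied.
Vote: requires two-thirds of those present (764); 2/3 of 764 = 509.33, rounded up to 510, so 510 needed; 508 in favor. Not satisfied.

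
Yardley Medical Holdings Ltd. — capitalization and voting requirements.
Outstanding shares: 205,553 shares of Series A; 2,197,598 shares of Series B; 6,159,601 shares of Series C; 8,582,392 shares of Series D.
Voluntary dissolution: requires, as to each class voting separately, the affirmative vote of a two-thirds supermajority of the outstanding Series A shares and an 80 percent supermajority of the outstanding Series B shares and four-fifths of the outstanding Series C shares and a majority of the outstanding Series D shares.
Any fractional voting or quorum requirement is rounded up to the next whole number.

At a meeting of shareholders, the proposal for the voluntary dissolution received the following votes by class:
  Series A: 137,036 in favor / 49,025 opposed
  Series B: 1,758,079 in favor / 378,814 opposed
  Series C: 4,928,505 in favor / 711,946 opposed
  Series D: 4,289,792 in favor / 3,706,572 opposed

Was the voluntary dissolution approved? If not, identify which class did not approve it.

Series A: 2/3 of 205553 = 137035.33, rounded up to 137036; 137,036 required, 137,036 in favor — approved.
Series B: 4/5 of 2197598 = 1758078.40, rounded up to 1758079; 1,758,079 required, 1,758,079 in favor — approved.
Series C: 4/5 of 6159601 = 4927680.80, rounded up to 4927681; 4,927,681 required, 4,928,505 in favor — approved.
Series D: a majority of 8582392 is 4291197; 4,291,197 required, 4,289,792 in favor — not approved.

Not approved — the Series D shares did not give the required vote.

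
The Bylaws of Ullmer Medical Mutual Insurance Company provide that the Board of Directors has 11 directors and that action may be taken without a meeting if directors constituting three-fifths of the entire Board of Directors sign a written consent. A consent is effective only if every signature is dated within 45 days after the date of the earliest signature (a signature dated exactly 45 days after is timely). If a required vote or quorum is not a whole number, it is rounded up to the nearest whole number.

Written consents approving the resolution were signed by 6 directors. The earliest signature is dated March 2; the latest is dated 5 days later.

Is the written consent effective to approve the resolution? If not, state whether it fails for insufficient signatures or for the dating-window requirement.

Not effective — insufficient signatures.

Signatures required: three-fifths of 11 — 3/5 of 11 = 6.60, rounded up to 7, so 7 needed; 6 signed. Insufficient.
Dating window: the latest signature is 5 days after the earliest; the limit is 45 days. Within the window.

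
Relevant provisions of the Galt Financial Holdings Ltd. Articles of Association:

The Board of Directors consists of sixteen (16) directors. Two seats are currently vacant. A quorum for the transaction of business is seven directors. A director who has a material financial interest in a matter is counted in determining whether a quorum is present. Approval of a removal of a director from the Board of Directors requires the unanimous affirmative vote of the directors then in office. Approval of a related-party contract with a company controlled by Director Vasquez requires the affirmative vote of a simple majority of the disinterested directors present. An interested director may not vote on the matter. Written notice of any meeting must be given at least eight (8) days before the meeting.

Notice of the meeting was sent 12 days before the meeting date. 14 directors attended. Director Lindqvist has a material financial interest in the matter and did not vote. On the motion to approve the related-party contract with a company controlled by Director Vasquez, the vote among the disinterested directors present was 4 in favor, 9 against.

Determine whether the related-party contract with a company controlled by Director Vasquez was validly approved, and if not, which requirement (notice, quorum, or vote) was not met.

Notice: 12 days given; 8 required (12 ≥ 8). Satisfied.
Quorum: 14 present (interested directors count toward quorum); quorum is 7. Satisfied.
Vote: the related-party contract with a company controlled by Director Vasquez requires a majority of the disinterested directors present (14 − 1 = 13). A majority of 13 is 7, so 7 affirmative votes are needed; 4 voted in favor. Not satisfied.

Invalid — vote requirement not satisfied.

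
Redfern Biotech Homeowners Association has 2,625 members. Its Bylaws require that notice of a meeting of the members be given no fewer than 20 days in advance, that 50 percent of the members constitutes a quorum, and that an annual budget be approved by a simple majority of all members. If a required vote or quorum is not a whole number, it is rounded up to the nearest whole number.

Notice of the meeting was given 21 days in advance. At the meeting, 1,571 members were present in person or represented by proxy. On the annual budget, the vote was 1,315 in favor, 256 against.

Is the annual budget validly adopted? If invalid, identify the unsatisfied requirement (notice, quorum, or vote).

Valid — all requirements satisfied.

Notice: 21 days given; 20 required. Satisfied.
Quorum: 50% of 2,625 = 1,312.50, rounded up to 1,313; 1,571 present. Satisfied.
Vote: requires a majority of all members (2,625); a majority of 2625 is 1313, so 1,313 needed; 1,315 in favor. Satisfied.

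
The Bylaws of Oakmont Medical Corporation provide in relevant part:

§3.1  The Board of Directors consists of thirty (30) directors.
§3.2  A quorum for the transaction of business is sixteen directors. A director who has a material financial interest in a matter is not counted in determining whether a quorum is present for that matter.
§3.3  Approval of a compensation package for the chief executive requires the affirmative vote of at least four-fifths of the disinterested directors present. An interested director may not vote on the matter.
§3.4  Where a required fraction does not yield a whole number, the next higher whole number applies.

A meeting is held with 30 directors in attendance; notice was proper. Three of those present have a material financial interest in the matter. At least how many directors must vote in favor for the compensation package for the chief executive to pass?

22

The compensation package for the chief executive requires four-fifths of the disinterested directors present (30 − 3 = 27).
4/5 of 27 = 21.60, rounded up to 22.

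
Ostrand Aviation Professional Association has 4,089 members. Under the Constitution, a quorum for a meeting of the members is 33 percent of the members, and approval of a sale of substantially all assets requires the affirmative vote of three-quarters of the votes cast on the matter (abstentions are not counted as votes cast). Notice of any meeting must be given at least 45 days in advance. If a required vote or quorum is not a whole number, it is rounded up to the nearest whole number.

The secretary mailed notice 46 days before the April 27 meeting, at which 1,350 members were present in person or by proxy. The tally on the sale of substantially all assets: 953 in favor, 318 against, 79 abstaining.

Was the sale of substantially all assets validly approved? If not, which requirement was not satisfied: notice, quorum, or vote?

Invalid — vote requirement not satisfied.

Notice: 46 days given; 45 required. Satisfied.
Quorum: 33% of 4,089 = 1,349.37, rounded up to 1,350; 1,350 present. Satisfied.
Vote: requires three-fourths of the votes cast (1,350 − 79 abstaining = 1,271); 3/4 of 1271 = 953.25, rounded up to 954, so 954 needed; 953 in favor. Not satisfied.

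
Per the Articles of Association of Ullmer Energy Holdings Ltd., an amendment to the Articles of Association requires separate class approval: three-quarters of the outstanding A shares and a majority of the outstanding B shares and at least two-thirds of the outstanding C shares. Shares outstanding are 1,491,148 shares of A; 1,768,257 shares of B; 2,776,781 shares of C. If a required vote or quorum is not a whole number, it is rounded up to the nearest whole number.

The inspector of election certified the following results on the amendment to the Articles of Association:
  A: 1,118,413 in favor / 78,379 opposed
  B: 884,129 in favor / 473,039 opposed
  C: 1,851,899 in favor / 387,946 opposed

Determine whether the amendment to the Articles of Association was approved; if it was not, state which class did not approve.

A: 3/4 of 1491148 = 1118361; 1,118,361 required, 1,118,413 in favor — approved.
B: a majority of 1768257 is 884129; 884,129 required, 884,129 in favor — approved.
C: 2/3 of 2776781 = 1851187.33, rounded up to 1851188; 1,851,188 required, 1,851,899 in favor — approved.

Approved — every class gave the required vote.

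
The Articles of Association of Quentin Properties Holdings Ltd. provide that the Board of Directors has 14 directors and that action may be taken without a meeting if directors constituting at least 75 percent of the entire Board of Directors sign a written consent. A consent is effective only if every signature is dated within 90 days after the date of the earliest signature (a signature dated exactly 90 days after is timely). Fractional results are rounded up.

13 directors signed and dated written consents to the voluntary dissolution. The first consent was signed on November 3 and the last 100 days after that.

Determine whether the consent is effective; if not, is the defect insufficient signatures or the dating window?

Signatures required: at least 75 percent of 14 — 3/4 of 14 = 10.50, rounded up to 11, so 11 needed; 13 signed. Sufficient.
Dating window: the latest signature is 100 days after the earliest; the limit is 90 days. Outside the window.

Not effective — dating-window requirement not satisfied.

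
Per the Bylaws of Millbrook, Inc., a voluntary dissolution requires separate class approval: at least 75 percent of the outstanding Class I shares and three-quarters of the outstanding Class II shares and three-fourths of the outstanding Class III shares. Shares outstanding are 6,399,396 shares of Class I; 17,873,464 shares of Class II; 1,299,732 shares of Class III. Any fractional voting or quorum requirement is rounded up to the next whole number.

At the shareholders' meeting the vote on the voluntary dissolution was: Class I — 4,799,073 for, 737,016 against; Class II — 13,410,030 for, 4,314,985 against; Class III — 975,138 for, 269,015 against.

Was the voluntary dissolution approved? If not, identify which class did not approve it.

Not approved — the Class I shares did not give the required vote.

Class I: 3/4 of 6399396 = 4799547; 4,799,547 required, 4,799,073 in favor — not approved.
Class II: 3/4 of 17873464 = 13405098; 13,405,098 required, 13,410,030 in favor — approved.
Class III: 3/4 of 1299732 = 974799; 974,799 required, 975,138 in favor — approved.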